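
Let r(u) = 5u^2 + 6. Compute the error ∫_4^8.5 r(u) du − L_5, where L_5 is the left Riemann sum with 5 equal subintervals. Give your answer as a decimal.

Exact integral: ∫_4^8.5 r(u) du = 943.875.
L_5 = 820.35.
Error = 943.875 − 820.35 = 123.525.

123.525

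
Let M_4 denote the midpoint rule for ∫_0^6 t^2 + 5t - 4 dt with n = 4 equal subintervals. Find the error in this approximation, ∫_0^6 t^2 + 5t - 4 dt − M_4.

Exact integral: ∫_0^6 f(t) dt = 138.
M_4 = 136.875.
Error = 138 − 136.875 = 1.125.

1.125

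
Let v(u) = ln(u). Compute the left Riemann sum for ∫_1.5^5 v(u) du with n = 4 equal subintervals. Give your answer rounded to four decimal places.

Δu = (5 − 1.5)/4 = 0.875.
Left endpoints: 1.5, 2.375, 3.25, 4.125.
v(1.5) ≈ 0.4055, v(2.375) ≈ 0.8650, v(3.25) ≈ 1.1787, v(4.125) ≈ 1.4171.
Sum = Δu · [v(1.5) + v(2.375) + v(3.25) + v(4.125)].
Sum ≈ 3.3829.

3.3829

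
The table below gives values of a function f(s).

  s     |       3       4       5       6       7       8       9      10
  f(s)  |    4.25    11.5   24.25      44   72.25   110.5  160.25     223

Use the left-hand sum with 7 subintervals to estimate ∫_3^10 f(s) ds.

427

Δs = 1.
Sum = 1·[4.25 + 11.5 + 24.25 + 44 + 72.25 + 110.5 + 160.25] = 427.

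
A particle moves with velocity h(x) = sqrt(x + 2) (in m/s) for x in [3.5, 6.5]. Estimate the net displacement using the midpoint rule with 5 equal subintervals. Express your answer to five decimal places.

Δx = (6.5 − 3.5)/5 = 0.6.
Midpoints: 3.8, 4.4, 5, 5.6, 6.2.
h(3.8) ≈ 2.40832, h(4.4) ≈ 2.52982, h(5) ≈ 2.64575, h(5.6) ≈ 2.75681, h(6.2) ≈ 2.86356.
Sum = Δx · [h(3.8) + h(4.4) + h(5) + h(5.6) + h(6.2)].
Sum ≈ 7.92256.

7.92256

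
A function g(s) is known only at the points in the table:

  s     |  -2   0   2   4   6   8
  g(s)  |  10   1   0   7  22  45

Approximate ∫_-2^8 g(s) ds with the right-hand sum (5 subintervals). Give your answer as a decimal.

150

Δs = 2.
Sum = 2·[1 + 0 + 7 + 22 + 45] = 150.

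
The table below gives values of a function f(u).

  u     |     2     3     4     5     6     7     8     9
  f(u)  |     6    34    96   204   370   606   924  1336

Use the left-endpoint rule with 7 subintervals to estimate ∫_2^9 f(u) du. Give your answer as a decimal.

Δu = 1.
Sum = 1·[6 + 34 + 96 + 204 + 370 + 606 + 924] = 2240.

2240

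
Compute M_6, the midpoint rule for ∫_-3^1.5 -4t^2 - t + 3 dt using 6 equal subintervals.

-22.78125

Δt = (1.5 − (-3))/6 = 0.75.
Midpoints: -2.625, -1.875, -1.125, -0.375, 0.375, 1.125.
f(-2.625) = -21.9375, f(-1.875) = -9.1875, f(-1.125) = -0.9375, f(-0.375) = 2.8125, f(0.375) = 2.0625, f(1.125) = -3.1875.
Sum = Δt · [f(-2.625) + f(-1.875) + f(-1.125) + ...].
Sum = -22.78125.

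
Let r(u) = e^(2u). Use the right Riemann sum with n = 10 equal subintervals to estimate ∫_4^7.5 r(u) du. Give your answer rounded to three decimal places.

Δu = (7.5 − 4)/10 = 0.35.
Right endpoints: 4.35, 4.7, 5.05, 5.4, 5.75, 6.1, 6.45, 6.8, 7.15, 7.5.
r(4.35) ≈ 6002.912, r(4.7) ≈ 12088.381, r(5.05) ≈ 24343.009, r(5.4) ≈ 49020.801, r(5.75) ≈ 98715.771, r(6.1) ≈ 198789.151, r(6.45) ≈ 400312.191, r(6.8) ≈ 806129.759, r(7.15) ≈ 1623345.985, r(7.5) ≈ 3269017.372.
Sum = Δu · [r(4.35) + r(4.7) + r(5.05) + ...].
Sum ≈ 2270717.867.

2270717.867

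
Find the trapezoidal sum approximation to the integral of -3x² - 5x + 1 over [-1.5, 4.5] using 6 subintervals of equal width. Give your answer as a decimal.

-136.5

Δx = (4.5 − (-1.5))/6 = 1.
f(-1.5) = 1.75, f(-0.5) = 2.75, f(0.5) = -2.25, f(1.5) = -13.25, f(2.5) = -30.25, f(3.5) = -53.25, f(4.5) = -82.25.
T_6 = (Δx/2)·[f(x_0) + 2f(x_1) + ... + 2f(x_{5}) + f(x_6)].
Sum = -136.5.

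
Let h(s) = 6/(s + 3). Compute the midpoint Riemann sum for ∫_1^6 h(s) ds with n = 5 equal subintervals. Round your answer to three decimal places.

4.853

Δs = (6 − 1)/5 = 1.
Midpoints: 1.5, 2.5, 3.5, 4.5, 5.5.
h(1.5) = 4/3, h(2.5) = 12/11, h(3.5) = 12/13, h(4.5) = 0.8, h(5.5) = 12/17.
Sum = Δs · [h(1.5) + h(2.5) + h(3.5) + h(4.5) + h(5.5)].
Sum ≈ 4.853.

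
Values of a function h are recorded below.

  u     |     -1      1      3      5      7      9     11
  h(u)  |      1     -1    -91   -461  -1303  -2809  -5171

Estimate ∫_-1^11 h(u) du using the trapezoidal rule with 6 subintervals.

-14500

Δu = 2.
T_6 = (2/2)·[1 + 2·(-1) + 2·(-91) + 2·(-461) + 2·(-1303) + 2·(-2809) + (-5171)] = -14500.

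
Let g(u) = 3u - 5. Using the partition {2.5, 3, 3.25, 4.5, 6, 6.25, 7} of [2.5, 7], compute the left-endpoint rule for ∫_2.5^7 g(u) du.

Subinterval widths: 0.5, 0.25, 1.25, 1.5, 0.25, 0.75.
Left endpoints: 2.5, 3, 3.25, 4.5, 6, 6.25.
g(2.5) = 2.5, g(3) = 4, g(3.25) = 4.75, g(4.5) = 8.5, g(6) = 13, g(6.25) = 13.75.
Sum = Σ Δu_i · g(u_i).
Sum = 34.5.

34.5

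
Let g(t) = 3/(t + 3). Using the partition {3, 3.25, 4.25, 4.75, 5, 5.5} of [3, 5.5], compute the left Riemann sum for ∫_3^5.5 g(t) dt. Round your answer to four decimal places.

Subinterval widths: 0.25, 1, 0.5, 0.25, 0.5.
Left endpoints: 3, 3.25, 4.25, 4.75, 5.
g(3) = 0.5, g(3.25) = 0.48, g(4.25) = 12/29, g(4.75) = 12/31, g(5) = 0.375.
Sum = Σ Δt_i · g(t_i).
Sum ≈ 1.0962.

1.0962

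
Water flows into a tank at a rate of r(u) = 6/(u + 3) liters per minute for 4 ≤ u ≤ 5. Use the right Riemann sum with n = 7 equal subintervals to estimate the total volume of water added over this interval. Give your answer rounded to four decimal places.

0.7936

Δu = (5 − 4)/7 = 1/7.
Right endpoints: 29/7, 30/7, 31/7, 32/7, 33/7, 34/7, 5.
r(29/7) = 0.84, r(30/7) = 14/17, r(31/7) = 21/26, r(32/7) = 42/53, r(33/7) = 7/9, r(34/7) = 42/55, r(5) = 0.75.
Sum = Δu · [r(29/7) + r(30/7) + r(31/7) + ...].
Sum ≈ 0.7936.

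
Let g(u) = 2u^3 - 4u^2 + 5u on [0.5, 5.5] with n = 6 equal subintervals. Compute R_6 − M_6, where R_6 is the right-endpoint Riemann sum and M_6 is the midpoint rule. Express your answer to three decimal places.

R_6 ≈ 417.89352.
M_6 ≈ 306.78241.
R_6 − M_6 ≈ 111.111.

111.111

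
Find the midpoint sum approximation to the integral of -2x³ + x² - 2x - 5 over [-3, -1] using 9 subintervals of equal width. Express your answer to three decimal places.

46.560

Δx = (-1 − (-3))/9 = 2/9.
Midpoints: -26/9, -8/3, -22/9, -20/9, -2, -16/9, -14/9, -4/3, -10/9.
f(-26/9) = 41803/729, f(-8/3) = 1225/27, f(-22/9) = 25571/729, f(-20/9) = 19195/729, f(-2) = 19, f(-16/9) = 9443/729, f(-14/9) = 5875/729, f(-4/3) = 113/27, f(-10/9) = 875/729.
Sum = Δx · [f(-26/9) + f(-8/3) + f(-22/9) + ...].
Sum ≈ 46.560.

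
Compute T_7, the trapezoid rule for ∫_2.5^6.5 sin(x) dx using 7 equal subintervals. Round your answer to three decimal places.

Δx = (6.5 − 2.5)/7 = 4/7.
f(2.5) ≈ 0.598, f(43/14) ≈ 0.070, f(51/14) ≈ -0.481, f(59/14) ≈ -0.878, f(67/14) ≈ -0.997, f(75/14) ≈ -0.799, f(83/14) ≈ -0.347, f(6.5) ≈ 0.215.
T_7 = (Δx/2)·[f(x_0) + 2f(x_1) + ... + 2f(x_{6}) + f(x_7)].
Sum ≈ -1.729.

-1.729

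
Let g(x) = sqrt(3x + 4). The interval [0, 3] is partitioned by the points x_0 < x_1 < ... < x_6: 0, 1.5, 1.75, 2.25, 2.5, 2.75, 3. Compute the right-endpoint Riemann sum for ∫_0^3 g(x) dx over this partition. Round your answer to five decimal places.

9.39710

Subinterval widths: 1.5, 0.25, 0.5, 0.25, 0.25, 0.25.
Right endpoints: 1.5, 1.75, 2.25, 2.5, 2.75, 3.
g(1.5) ≈ 2.91548, g(1.75) ≈ 3.04138, g(2.25) ≈ 3.27872, g(2.5) ≈ 3.39116, g(2.75) ≈ 3.50000, g(3) ≈ 3.60555.
Sum = Σ Δx_i · g(x_i).
Sum ≈ 9.39710.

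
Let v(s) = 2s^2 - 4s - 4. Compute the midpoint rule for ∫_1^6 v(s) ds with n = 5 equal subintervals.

52.5

Δs = (6 − 1)/5 = 1.
Midpoints: 1.5, 2.5, 3.5, 4.5, 5.5.
v(1.5) = -5.5, v(2.5) = -1.5, v(3.5) = 6.5, v(4.5) = 18.5, v(5.5) = 34.5.
Sum = Δs · [v(1.5) + v(2.5) + v(3.5) + v(4.5) + v(5.5)].
Sum = 52.5.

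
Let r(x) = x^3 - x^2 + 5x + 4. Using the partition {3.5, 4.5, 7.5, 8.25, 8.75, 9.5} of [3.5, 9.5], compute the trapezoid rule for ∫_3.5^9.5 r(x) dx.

2028.5390625

Subinterval widths: 1, 3, 0.75, 0.5, 0.75.
r(3.5) = 52.125, r(4.5) = 97.375, r(7.5) = 407.125, r(8.25) = 538.703125, r(8.75) = 641.109375, r(9.5) = 818.625.
On each subinterval the trapezoid contributes (Δx_i/2)·[r(x_{i-1}) + r(x_i)].
Sum = 2028.5390625.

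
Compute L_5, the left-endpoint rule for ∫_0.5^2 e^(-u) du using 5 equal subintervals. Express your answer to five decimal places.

0.54540

Δu = (2 − 0.5)/5 = 0.3.
Left endpoints: 0.5, 0.8, 1.1, 1.4, 1.7.
f(0.5) ≈ 0.60653, f(0.8) ≈ 0.44933, f(1.1) ≈ 0.33287, f(1.4) ≈ 0.24660, f(1.7) ≈ 0.18268.
Sum = Δu · [f(0.5) + f(0.8) + f(1.1) + f(1.4) + f(1.7)].
Sum ≈ 0.54540.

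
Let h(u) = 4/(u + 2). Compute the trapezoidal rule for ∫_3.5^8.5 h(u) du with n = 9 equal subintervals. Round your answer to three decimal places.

Δu = (8.5 − 3.5)/9 = 5/9.
h(3.5) = 8/11, h(73/18) = 72/109, h(83/18) = 72/119, h(31/6) = 24/43, h(103/18) = 72/139, h(113/18) = 72/149, h(41/6) = 24/53, h(133/18) = 72/169, h(143/18) = 72/179, h(8.5) = 8/21.
T_9 = (Δu/2)·[h(u_0) + 2h(u_1) + ... + 2h(u_{8}) + h(u_9)].
Sum ≈ 2.589.

2.589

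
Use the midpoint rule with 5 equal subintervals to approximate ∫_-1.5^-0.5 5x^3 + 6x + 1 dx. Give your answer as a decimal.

Δx = (-0.5 − (-1.5))/5 = 0.2.
Midpoints: -1.4, -1.2, -1, -0.8, -0.6.
f(-1.4) = -21.12, f(-1.2) = -14.84, f(-1) = -10, f(-0.8) = -6.36, f(-0.6) = -3.68.
Sum = Δx · [f(-1.4) + f(-1.2) + f(-1) + f(-0.8) + f(-0.6)].
Sum = -11.2.

-11.2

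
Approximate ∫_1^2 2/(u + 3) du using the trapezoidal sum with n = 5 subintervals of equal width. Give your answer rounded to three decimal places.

0.446

Δu = (2 − 1)/5 = 0.2.
f(1) = 0.5, f(1.2) = 10/21, f(1.4) = 5/11, f(1.6) = 10/23, f(1.8) = 5/12, f(2) = 0.4.
T_5 = (Δu/2)·[f(u_0) + 2f(u_1) + ... + 2f(u_{4}) + f(u_5)].
Sum ≈ 0.446.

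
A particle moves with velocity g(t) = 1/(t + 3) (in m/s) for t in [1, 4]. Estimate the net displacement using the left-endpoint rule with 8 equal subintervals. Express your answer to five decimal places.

0.58020

Δt = (4 − 1)/8 = 0.375.
Left endpoints: 1, 1.375, 1.75, 2.125, 2.5, 2.875, 3.25, 3.625.
g(1) = 0.25, g(1.375) = 8/35, g(1.75) = 4/19, g(2.125) = 8/41, g(2.5) = 2/11, g(2.875) = 8/47, g(3.25) = 0.16, g(3.625) = 8/53.
Sum = Δt · [g(1) + g(1.375) + g(1.75) + ...].
Sum ≈ 0.58020.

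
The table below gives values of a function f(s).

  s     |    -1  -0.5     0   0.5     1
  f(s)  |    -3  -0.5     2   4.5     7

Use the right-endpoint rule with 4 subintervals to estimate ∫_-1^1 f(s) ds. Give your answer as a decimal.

Δs = 0.5.
Sum = 0.5·[(-0.5) + 2 + 4.5 + 7] = 6.5.

6.5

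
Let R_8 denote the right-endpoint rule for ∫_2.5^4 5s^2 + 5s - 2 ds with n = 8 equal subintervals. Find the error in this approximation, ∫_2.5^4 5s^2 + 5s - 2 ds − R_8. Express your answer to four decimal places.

Exact integral: ∫_2.5^4 f(s) ds = 102.
R_8 ≈ 107.317383.
Error ≈ 102 − 107.317383 ≈ -5.3174.

-5.3174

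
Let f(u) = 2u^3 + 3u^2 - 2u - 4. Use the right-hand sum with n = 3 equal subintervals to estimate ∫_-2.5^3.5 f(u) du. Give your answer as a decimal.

Δu = (3.5 − (-2.5))/3 = 2.
Right endpoints: -0.5, 1.5, 3.5.
f(-0.5) = -2.5, f(1.5) = 6.5, f(3.5) = 111.5.
Sum = Δu · [f(-0.5) + f(1.5) + f(3.5)].
Sum = 231.

231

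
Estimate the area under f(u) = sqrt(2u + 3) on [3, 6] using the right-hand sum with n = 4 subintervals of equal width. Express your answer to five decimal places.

10.68877

Δu = (6 − 3)/4 = 0.75.
Right endpoints: 3.75, 4.5, 5.25, 6.
f(3.75) ≈ 3.24037, f(4.5) ≈ 3.46410, f(5.25) ≈ 3.67423, f(6) ≈ 3.87298.
Sum = Δu · [f(3.75) + f(4.5) + f(5.25) + f(6)].
Sum ≈ 10.68877.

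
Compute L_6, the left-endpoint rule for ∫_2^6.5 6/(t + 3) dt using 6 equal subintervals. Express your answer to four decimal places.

Δt = (6.5 − 2)/6 = 0.75.
Left endpoints: 2, 2.75, 3.5, 4.25, 5, 5.75.
f(2) = 1.2, f(2.75) = 24/23, f(3.5) = 12/13, f(4.25) = 24/29, f(5) = 0.75, f(5.75) = 24/35.
Sum = Δt · [f(2) + f(2.75) + f(3.5) + ...].
Sum ≈ 4.0724.

4.0724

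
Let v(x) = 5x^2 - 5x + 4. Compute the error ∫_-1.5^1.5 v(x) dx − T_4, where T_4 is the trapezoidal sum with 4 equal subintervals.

Exact integral: ∫_-1.5^1.5 v(x) dx = 23.25.
T_4 = 24.65625.
Error = 23.25 − 24.65625 = -1.40625.

-1.40625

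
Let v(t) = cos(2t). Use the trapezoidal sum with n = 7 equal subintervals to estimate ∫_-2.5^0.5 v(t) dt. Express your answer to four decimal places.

Δt = (0.5 − (-2.5))/7 = 3/7.
v(-2.5) ≈ 0.2837, v(-29/14) ≈ -0.5392, v(-23/14) ≈ -0.9896, v(-17/14) ≈ -0.7564, v(-11/14) ≈ -0.0006, v(-5/14) ≈ 0.7556, v(1/14) ≈ 0.9898, v(0.5) ≈ 0.5403.
T_7 = (Δt/2)·[v(t_0) + 2v(t_1) + ... + 2v(t_{6}) + v(t_7)].
Sum ≈ -0.0551.

-0.0551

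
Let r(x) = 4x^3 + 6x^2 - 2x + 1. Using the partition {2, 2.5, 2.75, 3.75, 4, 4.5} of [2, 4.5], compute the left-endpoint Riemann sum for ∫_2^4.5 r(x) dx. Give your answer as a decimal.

419.265625

Subinterval widths: 0.5, 0.25, 1, 0.25, 0.5.
Left endpoints: 2, 2.5, 2.75, 3.75, 4.
r(2) = 53, r(2.5) = 96, r(2.75) = 124.0625, r(3.75) = 288.8125, r(4) = 345.
Sum = Σ Δx_i · r(x_i).
Sum = 419.265625.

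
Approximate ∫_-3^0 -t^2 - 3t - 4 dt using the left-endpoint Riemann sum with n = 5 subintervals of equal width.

Δt = (0 − (-3))/5 = 0.6.
Left endpoints: -3, -2.4, -1.8, -1.2, -0.6.
f(-3) = -4, f(-2.4) = -2.56, f(-1.8) = -1.84, f(-1.2) = -1.84, f(-0.6) = -2.56.
Sum = Δt · [f(-3) + f(-2.4) + f(-1.8) + f(-1.2) + f(-0.6)].
Sum = -7.68.

-7.68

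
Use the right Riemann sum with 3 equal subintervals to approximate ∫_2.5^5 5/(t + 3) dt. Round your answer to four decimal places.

1.7601

Δt = (5 − 2.5)/3 = 5/6.
Right endpoints: 10/3, 25/6, 5.
f(10/3) = 15/19, f(25/6) = 30/43, f(5) = 0.625.
Sum = Δt · [f(10/3) + f(25/6) + f(5)].
Sum ≈ 1.7601.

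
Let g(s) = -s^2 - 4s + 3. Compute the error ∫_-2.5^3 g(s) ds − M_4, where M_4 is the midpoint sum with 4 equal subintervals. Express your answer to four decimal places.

-0.8665

Exact integral: ∫_-2.5^3 g(s) ds ≈ -3.208333.
M_4 ≈ -2.341797.
Error ≈ -3.208333 − (-2.341797) ≈ -0.8665.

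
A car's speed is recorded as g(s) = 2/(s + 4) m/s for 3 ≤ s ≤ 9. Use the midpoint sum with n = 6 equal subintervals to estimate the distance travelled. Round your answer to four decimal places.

Δs = (9 − 3)/6 = 1.
Midpoints: 3.5, 4.5, 5.5, 6.5, 7.5, 8.5.
g(3.5) = 4/15, g(4.5) = 4/17, g(5.5) = 4/19, g(6.5) = 4/21, g(7.5) = 4/23, g(8.5) = 0.16.
Sum = Δs · [g(3.5) + g(4.5) + g(5.5) + ...].
Sum ≈ 1.2369.

1.2369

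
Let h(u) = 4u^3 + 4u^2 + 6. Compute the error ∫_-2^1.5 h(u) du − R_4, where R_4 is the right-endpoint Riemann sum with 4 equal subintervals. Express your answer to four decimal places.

Exact integral: ∫_-2^1.5 h(u) du ≈ 25.229167.
R_4 = 42.51953125.
Error ≈ 25.229167 − 42.51953125 ≈ -17.2904.

-17.2904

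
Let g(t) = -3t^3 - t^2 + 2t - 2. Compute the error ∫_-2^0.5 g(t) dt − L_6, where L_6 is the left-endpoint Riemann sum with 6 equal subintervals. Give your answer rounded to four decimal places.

-3.6712

Exact integral: ∫_-2^0.5 g(t) dt ≈ 0.494792.
L_6 ≈ 4.165943.
Error ≈ 0.494792 − 4.165943 ≈ -3.6712.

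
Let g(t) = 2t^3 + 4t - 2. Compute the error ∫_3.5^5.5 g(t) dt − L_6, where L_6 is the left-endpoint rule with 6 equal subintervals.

Exact integral: ∫_3.5^5.5 g(t) dt = 414.5.
L_6 = 373.
Error = 414.5 − 373 = 41.5.

41.5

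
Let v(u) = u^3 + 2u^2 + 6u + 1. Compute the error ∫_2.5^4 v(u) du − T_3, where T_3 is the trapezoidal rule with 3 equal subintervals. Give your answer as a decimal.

-0.734375

Exact integral: ∫_2.5^4 v(u) du = 117.234375.
T_3 = 117.96875.
Error = 117.234375 − 117.96875 = -0.734375.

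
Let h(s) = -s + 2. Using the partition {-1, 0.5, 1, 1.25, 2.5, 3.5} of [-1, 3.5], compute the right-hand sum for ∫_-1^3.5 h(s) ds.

Subinterval widths: 1.5, 0.5, 0.25, 1.25, 1.
Right endpoints: 0.5, 1, 1.25, 2.5, 3.5.
h(0.5) = 1.5, h(1) = 1, h(1.25) = 0.75, h(2.5) = -0.5, h(3.5) = -1.5.
Sum = Σ Δs_i · h(s_i).
Sum = 0.8125.

0.8125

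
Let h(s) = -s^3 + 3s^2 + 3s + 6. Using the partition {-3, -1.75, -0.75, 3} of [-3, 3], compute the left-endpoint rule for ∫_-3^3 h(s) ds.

101.01953125

Subinterval widths: 1.25, 1, 3.75.
Left endpoints: -3, -1.75, -0.75.
h(-3) = 51, h(-1.75) = 15.296875, h(-0.75) = 5.859375.
Sum = Σ Δs_i · h(s_i).
Sum = 101.01953125.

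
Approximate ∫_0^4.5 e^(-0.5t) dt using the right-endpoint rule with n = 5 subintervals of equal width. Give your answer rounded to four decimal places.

1.4167

Δt = (4.5 − 0)/5 = 0.9.
Right endpoints: 0.9, 1.8, 2.7, 3.6, 4.5.
f(0.9) ≈ 0.6376, f(1.8) ≈ 0.4066, f(2.7) ≈ 0.2592, f(3.6) ≈ 0.1653, f(4.5) ≈ 0.1054.
Sum = Δt · [f(0.9) + f(1.8) + f(2.7) + f(3.6) + f(4.5)].
Sum ≈ 1.4167.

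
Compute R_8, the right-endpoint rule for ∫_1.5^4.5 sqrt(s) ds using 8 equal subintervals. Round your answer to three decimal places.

Δs = (4.5 − 1.5)/8 = 0.375.
Right endpoints: 1.875, 2.25, 2.625, 3, 3.375, 3.75, 4.125, 4.5.
f(1.875) ≈ 1.369, f(2.25) ≈ 1.500, f(2.625) ≈ 1.620, f(3) ≈ 1.732, f(3.375) ≈ 1.837, f(3.75) ≈ 1.936, f(4.125) ≈ 2.031, f(4.5) ≈ 2.121.
Sum = Δs · [f(1.875) + f(2.25) + f(2.625) + ...].
Sum ≈ 5.305.

5.305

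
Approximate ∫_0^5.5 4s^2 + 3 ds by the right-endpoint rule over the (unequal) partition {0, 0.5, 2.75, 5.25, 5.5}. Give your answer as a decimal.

390.9375

Subinterval widths: 0.5, 2.25, 2.5, 0.25.
Right endpoints: 0.5, 2.75, 5.25, 5.5.
f(0.5) = 4, f(2.75) = 33.25, f(5.25) = 113.25, f(5.5) = 124.
Sum = Σ Δs_i · f(s_i).
Sum = 390.9375.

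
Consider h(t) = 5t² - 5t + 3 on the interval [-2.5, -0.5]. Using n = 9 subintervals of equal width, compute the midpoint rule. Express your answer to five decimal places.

46.79218

Δt = (-0.5 − (-2.5))/9 = 2/9.
Midpoints: -43/18, -13/6, -35/18, -31/18, -1.5, -23/18, -19/18, -5/6, -11/18.
h(-43/18) = 14087/324, h(-13/6) = 1343/36, h(-35/18) = 10247/324, h(-31/18) = 8567/324, h(-1.5) = 21.75, h(-23/18) = 5687/324, h(-19/18) = 4487/324, h(-5/6) = 383/36, h(-11/18) = 2567/324.
Sum = Δt · [h(-43/18) + h(-13/6) + h(-35/18) + ...].
Sum ≈ 46.79218.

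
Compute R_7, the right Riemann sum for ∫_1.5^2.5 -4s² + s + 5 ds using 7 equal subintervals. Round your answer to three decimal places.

Δs = (2.5 − 1.5)/7 = 1/7.
Right endpoints: 23/14, 25/14, 27/14, 29/14, 31/14, 33/14, 2.5.
f(23/14) = -407/98, f(25/14) = -585/98, f(27/14) = -779/98, f(29/14) = -989/98, f(31/14) = -1215/98, f(33/14) = -1457/98, f(2.5) = -17.5.
Sum = Δs · [f(23/14) + f(25/14) + f(27/14) + ...].
Sum ≈ -10.418.

-10.418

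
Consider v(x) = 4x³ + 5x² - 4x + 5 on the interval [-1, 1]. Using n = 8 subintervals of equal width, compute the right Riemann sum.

Δx = (1 − (-1))/8 = 0.25.
Right endpoints: -0.75, -0.5, -0.25, 0, 0.25, 0.5, 0.75, 1.
v(-0.75) = 9.125, v(-0.5) = 7.75, v(-0.25) = 6.25, v(0) = 5, v(0.25) = 4.375, v(0.5) = 4.75, v(0.75) = 6.5, v(1) = 10.
Sum = Δx · [v(-0.75) + v(-0.5) + v(-0.25) + ...].
Sum = 13.4375.

13.4375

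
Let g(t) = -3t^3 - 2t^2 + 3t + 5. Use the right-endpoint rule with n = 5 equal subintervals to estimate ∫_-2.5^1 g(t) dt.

Δt = (1 − (-2.5))/5 = 0.7.
Right endpoints: -1.8, -1.1, -0.4, 0.3, 1.
g(-1.8) = 10.616, g(-1.1) = 3.273, g(-0.4) = 3.672, g(0.3) = 5.639, g(1) = 3.
Sum = Δt · [g(-1.8) + g(-1.1) + g(-0.4) + g(0.3) + g(1)].
Sum = 18.34.

18.34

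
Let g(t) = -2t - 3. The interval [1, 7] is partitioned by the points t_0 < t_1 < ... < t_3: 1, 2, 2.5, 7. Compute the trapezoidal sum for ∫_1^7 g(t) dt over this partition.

-66

Subinterval widths: 1, 0.5, 4.5.
g(1) = -5, g(2) = -7, g(2.5) = -8, g(7) = -17.
On each subinterval the trapezoid contributes (Δt_i/2)·[g(t_{i-1}) + g(t_i)].
Sum = -66.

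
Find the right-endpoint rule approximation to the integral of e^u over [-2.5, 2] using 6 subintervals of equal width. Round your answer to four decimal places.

Δu = (2 − (-2.5))/6 = 0.75.
Right endpoints: -1.75, -1, -0.25, 0.5, 1.25, 2.
f(-1.75) ≈ 0.1738, f(-1) ≈ 0.3679, f(-0.25) ≈ 0.7788, f(0.5) ≈ 1.6487, f(1.25) ≈ 3.4903, f(2) ≈ 7.3891.
Sum = Δu · [f(-1.75) + f(-1) + f(-0.25) + ...].
Sum ≈ 10.3864.

10.3864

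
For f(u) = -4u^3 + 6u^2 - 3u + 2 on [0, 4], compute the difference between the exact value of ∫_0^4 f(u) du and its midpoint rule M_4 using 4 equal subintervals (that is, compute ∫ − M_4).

Exact integral: ∫_0^4 f(u) du = -144.
M_4 = -138.
Error = -144 − (-138) = -6.

-6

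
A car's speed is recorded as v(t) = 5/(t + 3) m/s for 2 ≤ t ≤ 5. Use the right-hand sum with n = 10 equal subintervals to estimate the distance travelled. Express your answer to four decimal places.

Δt = (5 − 2)/10 = 0.3.
Right endpoints: 2.3, 2.6, 2.9, 3.2, 3.5, 3.8, 4.1, 4.4, 4.7, 5.
v(2.3) = 50/53, v(2.6) = 25/28, v(2.9) = 50/59, v(3.2) = 25/31, v(3.5) = 10/13, v(3.8) = 25/34, v(4.1) = 50/71, v(4.4) = 25/37, v(4.7) = 50/77, v(5) = 0.625.
Sum = Δt · [v(2.3) + v(2.6) + v(2.9) + ...].
Sum ≈ 2.2947.

2.2947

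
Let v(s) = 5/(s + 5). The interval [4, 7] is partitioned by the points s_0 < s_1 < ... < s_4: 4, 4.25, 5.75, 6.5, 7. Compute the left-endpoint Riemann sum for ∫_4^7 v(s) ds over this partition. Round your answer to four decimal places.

1.5159

Subinterval widths: 0.25, 1.5, 0.75, 0.5.
Left endpoints: 4, 4.25, 5.75, 6.5.
v(4) = 5/9, v(4.25) = 20/37, v(5.75) = 20/43, v(6.5) = 10/23.
Sum = Σ Δs_i · v(s_i).
Sum ≈ 1.5159.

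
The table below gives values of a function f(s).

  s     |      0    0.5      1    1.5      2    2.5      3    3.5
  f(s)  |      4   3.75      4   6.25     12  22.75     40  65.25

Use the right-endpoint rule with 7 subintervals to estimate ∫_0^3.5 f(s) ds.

77

Δs = 0.5.
Sum = 0.5·[3.75 + 4 + 6.25 + 12 + 22.75 + 40 + 65.25] = 77.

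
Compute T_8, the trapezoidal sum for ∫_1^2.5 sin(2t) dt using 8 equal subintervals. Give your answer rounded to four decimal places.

Δt = (2.5 − 1)/8 = 0.1875.
f(1) ≈ 0.9093, f(1.1875) ≈ 0.6937, f(1.375) ≈ 0.3817, f(1.5625) ≈ 0.0166, f(1.75) ≈ -0.3508, f(1.9375) ≈ -0.6694, f(2.125) ≈ -0.8950, f(2.3125) ≈ -0.9962, f(2.5) ≈ -0.9589.
T_8 = (Δt/2)·[f(t_0) + 2f(t_1) + ... + 2f(t_{7}) + f(t_8)].
Sum ≈ -0.3458.

-0.3458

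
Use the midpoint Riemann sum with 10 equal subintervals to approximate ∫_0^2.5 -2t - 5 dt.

-18.75

Δt = (2.5 − 0)/10 = 0.25.
Midpoints: 0.125, 0.375, 0.625, 0.875, 1.125, 1.375, 1.625, 1.875, 2.125, 2.375.
f(0.125) = -5.25, f(0.375) = -5.75, f(0.625) = -6.25, f(0.875) = -6.75, f(1.125) = -7.25, f(1.375) = -7.75, f(1.625) = -8.25, f(1.875) = -8.75, f(2.125) = -9.25, f(2.375) = -9.75.
Sum = Δt · [f(0.125) + f(0.375) + f(0.625) + ...].
Sum = -18.75.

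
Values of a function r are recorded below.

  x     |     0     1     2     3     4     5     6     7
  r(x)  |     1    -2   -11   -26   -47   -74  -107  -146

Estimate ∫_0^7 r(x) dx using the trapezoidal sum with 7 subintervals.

-339.5

Δx = 1.
T_7 = (1/2)·[1 + 2·(-2) + 2·(-11) + 2·(-26) + 2·(-47) + 2·(-74) + 2·(-107) + (-146)] = -339.5.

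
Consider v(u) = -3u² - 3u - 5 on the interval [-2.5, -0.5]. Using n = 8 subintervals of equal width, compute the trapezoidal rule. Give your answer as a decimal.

-16.5625

Δu = (-0.5 − (-2.5))/8 = 0.25.
v(-2.5) = -16.25, v(-2.25) = -13.4375, v(-2) = -11, v(-1.75) = -8.9375, v(-1.5) = -7.25, v(-1.25) = -5.9375, v(-1) = -5, v(-0.75) = -4.4375, v(-0.5) = -4.25.
T_8 = (Δu/2)·[v(u_0) + 2v(u_1) + ... + 2v(u_{7}) + v(u_8)].
Sum = -16.5625.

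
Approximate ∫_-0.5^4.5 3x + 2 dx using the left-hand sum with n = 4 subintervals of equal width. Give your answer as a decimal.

30.625

Δx = (4.5 − (-0.5))/4 = 1.25.
Left endpoints: -0.5, 0.75, 2, 3.25.
f(-0.5) = 0.5, f(0.75) = 4.25, f(2) = 8, f(3.25) = 11.75.
Sum = Δx · [f(-0.5) + f(0.75) + f(2) + f(3.25)].
Sum = 30.625.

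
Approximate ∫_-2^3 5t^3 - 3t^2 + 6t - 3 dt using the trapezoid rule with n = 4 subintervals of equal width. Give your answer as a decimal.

Δt = (3 − (-2))/4 = 1.25.
f(-2) = -67, f(-0.75) = -11.296875, f(0.5) = -0.125, f(1.75) = 25.109375, f(3) = 123.
T_4 = (Δt/2)·[f(t_0) + 2f(t_1) + 2f(t_2) + 2f(t_3) + f(t_4)].
Sum = 52.109375.

52.109375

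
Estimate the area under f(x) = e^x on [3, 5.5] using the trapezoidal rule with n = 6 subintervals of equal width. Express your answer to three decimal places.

Δx = (5.5 − 3)/6 = 5/12.
f(3) ≈ 20.086, f(41/12) ≈ 30.468, f(23/6) ≈ 46.216, f(4.25) ≈ 70.105, f(14/3) ≈ 106.343, f(61/12) ≈ 161.311, f(5.5) ≈ 244.692.
T_6 = (Δx/2)·[f(x_0) + 2f(x_1) + ... + 2f(x_{5}) + f(x_6)].
Sum ≈ 227.847.

227.847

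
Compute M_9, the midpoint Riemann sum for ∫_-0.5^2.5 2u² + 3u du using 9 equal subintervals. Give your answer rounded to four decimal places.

19.4444

Δu = (2.5 − (-0.5))/9 = 1/3.
Midpoints: -1/3, 0, 1/3, 2/3, 1, 4/3, 5/3, 2, 7/3.
f(-1/3) = -7/9, f(0) = 0, f(1/3) = 11/9, f(2/3) = 26/9, f(1) = 5, f(4/3) = 68/9, f(5/3) = 95/9, f(2) = 14, f(7/3) = 161/9.
Sum = Δu · [f(-1/3) + f(0) + f(1/3) + ...].
Sum ≈ 19.4444.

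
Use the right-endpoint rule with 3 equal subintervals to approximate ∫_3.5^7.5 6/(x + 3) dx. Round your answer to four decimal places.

2.6559

Δx = (7.5 − 3.5)/3 = 4/3.
Right endpoints: 29/6, 37/6, 7.5.
f(29/6) = 36/47, f(37/6) = 36/55, f(7.5) = 4/7.
Sum = Δx · [f(29/6) + f(37/6) + f(7.5)].
Sum ≈ 2.6559.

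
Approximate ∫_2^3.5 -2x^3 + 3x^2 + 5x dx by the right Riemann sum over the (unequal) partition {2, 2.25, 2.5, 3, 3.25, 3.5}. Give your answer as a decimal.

-18.140625

Subinterval widths: 0.25, 0.25, 0.5, 0.25, 0.25.
Right endpoints: 2.25, 2.5, 3, 3.25, 3.5.
f(2.25) = 3.65625, f(2.5) = 0, f(3) = -12, f(3.25) = -20.71875, f(3.5) = -31.5.
Sum = Σ Δx_i · f(x_i).
Sum = -18.140625.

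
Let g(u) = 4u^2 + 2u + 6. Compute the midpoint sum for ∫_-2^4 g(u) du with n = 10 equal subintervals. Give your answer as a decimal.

Δu = (4 − (-2))/10 = 0.6.
Midpoints: -1.7, -1.1, -0.5, 0.1, 0.7, 1.3, 1.9, 2.5, 3.1, 3.7.
g(-1.7) = 14.16, g(-1.1) = 8.64, g(-0.5) = 6, g(0.1) = 6.24, g(0.7) = 9.36, g(1.3) = 15.36, g(1.9) = 24.24, g(2.5) = 36, g(3.1) = 50.64, g(3.7) = 68.16.
Sum = Δu · [g(-1.7) + g(-1.1) + g(-0.5) + ...].
Sum = 143.28.

143.28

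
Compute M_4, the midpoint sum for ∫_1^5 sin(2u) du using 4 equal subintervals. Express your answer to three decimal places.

0.251

Δu = (5 − 1)/4 = 1.
Midpoints: 1.5, 2.5, 3.5, 4.5.
f(1.5) ≈ 0.141, f(2.5) ≈ -0.959, f(3.5) ≈ 0.657, f(4.5) ≈ 0.412.
Sum = Δu · [f(1.5) + f(2.5) + f(3.5) + f(4.5)].
Sum ≈ 0.251.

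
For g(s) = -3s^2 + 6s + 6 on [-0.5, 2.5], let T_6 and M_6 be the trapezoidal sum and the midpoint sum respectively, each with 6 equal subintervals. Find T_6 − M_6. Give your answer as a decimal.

T_6 = 19.875.
M_6 = 20.4375.
T_6 − M_6 = -0.5625.

-0.5625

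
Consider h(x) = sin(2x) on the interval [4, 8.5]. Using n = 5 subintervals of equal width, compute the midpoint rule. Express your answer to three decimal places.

Δx = (8.5 − 4)/5 = 0.9.
Midpoints: 4.45, 5.35, 6.25, 7.15, 8.05.
h(4.45) ≈ 0.501, h(5.35) ≈ -0.957, h(6.25) ≈ -0.066, h(7.15) ≈ 0.987, h(8.05) ≈ -0.382.
Sum = Δx · [h(4.45) + h(5.35) + h(6.25) + h(7.15) + h(8.05)].
Sum ≈ 0.074.

0.074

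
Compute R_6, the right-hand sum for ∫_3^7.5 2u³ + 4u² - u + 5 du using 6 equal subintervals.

2447.2265625

Δu = (7.5 − 3)/6 = 0.75.
Right endpoints: 3.75, 4.5, 5.25, 6, 6.75, 7.5.
f(3.75) = 162.96875, f(4.5) = 263.75, f(5.25) = 399.40625, f(6) = 575, f(6.75) = 795.59375, f(7.5) = 1066.25.
Sum = Δu · [f(3.75) + f(4.5) + f(5.25) + ...].
Sum = 2447.2265625.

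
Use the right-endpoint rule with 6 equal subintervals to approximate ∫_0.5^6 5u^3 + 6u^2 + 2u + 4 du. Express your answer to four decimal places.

2749.6610

Δu = (6 − 0.5)/6 = 11/12.
Right endpoints: 17/12, 7/3, 3.25, 25/6, 61/12, 6.
f(17/12) = 57181/1728, f(7/3) = 2831/27, f(3.25) = 245.515625, f(25/6) = 103289/216, f(61/12) = 1427297/1728, f(6) = 1312.
Sum = Δu · [f(17/12) + f(7/3) + f(3.25) + ...].
Sum ≈ 2749.6610.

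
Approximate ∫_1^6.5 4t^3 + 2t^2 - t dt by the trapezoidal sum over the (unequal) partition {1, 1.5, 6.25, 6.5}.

Subinterval widths: 0.5, 4.75, 0.25.
f(1) = 5, f(1.5) = 16.5, f(6.25) = 1048.4375, f(6.5) = 1176.5.
On each subinterval the trapezoid contributes (Δt_i/2)·[f(t_{i-1}) + f(t_i)].
Sum = 2812.71875.

2812.71875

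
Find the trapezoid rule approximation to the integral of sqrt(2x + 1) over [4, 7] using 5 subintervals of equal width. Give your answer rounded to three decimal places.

Δx = (7 − 4)/5 = 0.6.
f(4) ≈ 3.000, f(4.6) ≈ 3.194, f(5.2) ≈ 3.376, f(5.8) ≈ 3.550, f(6.4) ≈ 3.715, f(7) ≈ 3.873.
T_5 = (Δx/2)·[f(x_0) + 2f(x_1) + ... + 2f(x_{4}) + f(x_5)].
Sum ≈ 10.363.

10.363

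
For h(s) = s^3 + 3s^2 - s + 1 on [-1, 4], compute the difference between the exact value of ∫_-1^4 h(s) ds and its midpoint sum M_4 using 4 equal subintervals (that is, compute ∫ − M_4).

Exact integral: ∫_-1^4 h(s) ds = 126.25.
M_4 = 121.3671875.
Error = 126.25 − 121.3671875 = 4.8828125.

4.8828125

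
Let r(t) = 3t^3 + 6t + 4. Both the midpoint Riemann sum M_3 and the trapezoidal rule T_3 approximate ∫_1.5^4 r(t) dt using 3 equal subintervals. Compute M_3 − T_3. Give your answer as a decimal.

-10.7421875

M_3 ≈ 235.87240.
T_3 ≈ 246.61458.
M_3 − T_3 = -10.7421875.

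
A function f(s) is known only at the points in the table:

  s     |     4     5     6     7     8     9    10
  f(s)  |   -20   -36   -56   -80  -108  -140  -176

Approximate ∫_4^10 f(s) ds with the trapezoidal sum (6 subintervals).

-518

Δs = 1.
T_6 = (1/2)·[(-20) + 2·(-36) + 2·(-56) + 2·(-80) + 2·(-108) + 2·(-140) + (-176)] = -518.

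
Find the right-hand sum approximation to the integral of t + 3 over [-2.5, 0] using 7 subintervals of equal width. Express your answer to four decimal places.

4.8214

Δt = (0 − (-2.5))/7 = 5/14.
Right endpoints: -15/7, -25/14, -10/7, -15/14, -5/7, -5/14, 0.
f(-15/7) = 6/7, f(-25/14) = 17/14, f(-10/7) = 11/7, f(-15/14) = 27/14, f(-5/7) = 16/7, f(-5/14) = 37/14, f(0) = 3.
Sum = Δt · [f(-15/7) + f(-25/14) + f(-10/7) + ...].
Sum ≈ 4.8214.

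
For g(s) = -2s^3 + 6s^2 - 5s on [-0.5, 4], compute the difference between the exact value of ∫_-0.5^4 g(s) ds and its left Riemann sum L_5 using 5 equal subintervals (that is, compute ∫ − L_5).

-22.57875

Exact integral: ∫_-0.5^4 g(s) ds = -39.09375.
L_5 = -16.515.
Error = -39.09375 − (-16.515) = -22.57875.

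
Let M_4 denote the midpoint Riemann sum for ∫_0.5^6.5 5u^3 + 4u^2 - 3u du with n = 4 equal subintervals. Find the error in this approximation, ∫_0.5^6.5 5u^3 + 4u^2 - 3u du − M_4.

Exact integral: ∫_0.5^6.5 f(u) du = 2534.25.
M_4 = 2470.6875.
Error = 2534.25 − 2470.6875 = 63.5625.

63.5625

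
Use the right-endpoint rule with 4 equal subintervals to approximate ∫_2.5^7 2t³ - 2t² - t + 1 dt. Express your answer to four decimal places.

1288.6699

Δt = (7 − 2.5)/4 = 1.125.
Right endpoints: 3.625, 4.75, 5.875, 7.
f(3.625) = 66.36328125, f(4.75) = 165.46875, f(5.875) = 331.65234375, f(7) = 582.
Sum = Δt · [f(3.625) + f(4.75) + f(5.875) + f(7)].
Sum ≈ 1288.6699.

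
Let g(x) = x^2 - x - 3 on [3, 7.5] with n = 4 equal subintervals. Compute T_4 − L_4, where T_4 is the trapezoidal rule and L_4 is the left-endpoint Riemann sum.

24.046875

T_4 = 95.44921875.
L_4 = 71.40234375.
T_4 − L_4 = 24.046875.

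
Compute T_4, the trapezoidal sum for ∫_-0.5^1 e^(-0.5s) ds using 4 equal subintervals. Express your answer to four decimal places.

Δs = (1 − (-0.5))/4 = 0.375.
f(-0.5) ≈ 1.2840, f(-0.125) ≈ 1.0645, f(0.25) ≈ 0.8825, f(0.625) ≈ 0.7316, f(1) ≈ 0.6065.
T_4 = (Δs/2)·[f(s_0) + 2f(s_1) + 2f(s_2) + 2f(s_3) + f(s_4)].
Sum ≈ 1.3590.

1.3590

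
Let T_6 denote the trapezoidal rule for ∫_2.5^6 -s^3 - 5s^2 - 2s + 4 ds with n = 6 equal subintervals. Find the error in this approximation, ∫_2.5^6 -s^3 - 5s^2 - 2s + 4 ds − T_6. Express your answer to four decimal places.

3.5233

Exact integral: ∫_2.5^6 f(s) ds ≈ -663.942708.
T_6 ≈ -667.466001.
Error ≈ -663.942708 − (-667.466001) ≈ 3.5233.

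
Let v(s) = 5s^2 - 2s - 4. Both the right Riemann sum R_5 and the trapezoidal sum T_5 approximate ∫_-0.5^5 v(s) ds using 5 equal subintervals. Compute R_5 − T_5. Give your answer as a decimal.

62.0125

R_5 = 229.35.
T_5 = 167.3375.
R_5 − T_5 = 62.0125.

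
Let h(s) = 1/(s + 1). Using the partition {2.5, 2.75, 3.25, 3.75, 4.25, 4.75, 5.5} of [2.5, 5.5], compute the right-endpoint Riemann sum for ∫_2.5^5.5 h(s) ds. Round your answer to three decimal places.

0.587

Subinterval widths: 0.25, 0.5, 0.5, 0.5, 0.5, 0.75.
Right endpoints: 2.75, 3.25, 3.75, 4.25, 4.75, 5.5.
h(2.75) = 4/15, h(3.25) = 4/17, h(3.75) = 4/19, h(4.25) = 4/21, h(4.75) = 4/23, h(5.5) = 2/13.
Sum = Σ Δs_i · h(s_i).
Sum ≈ 0.587.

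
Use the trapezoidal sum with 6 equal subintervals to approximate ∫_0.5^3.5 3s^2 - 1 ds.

40.125

Δs = (3.5 − 0.5)/6 = 0.5.
f(0.5) = -0.25, f(1) = 2, f(1.5) = 5.75, f(2) = 11, f(2.5) = 17.75, f(3) = 26, f(3.5) = 35.75.
T_6 = (Δs/2)·[f(s_0) + 2f(s_1) + ... + 2f(s_{5}) + f(s_6)].
Sum = 40.125.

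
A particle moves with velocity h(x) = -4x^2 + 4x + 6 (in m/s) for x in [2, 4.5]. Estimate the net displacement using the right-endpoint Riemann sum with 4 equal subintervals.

Δx = (4.5 − 2)/4 = 0.625.
Right endpoints: 2.625, 3.25, 3.875, 4.5.
h(2.625) = -11.0625, h(3.25) = -23.25, h(3.875) = -38.5625, h(4.5) = -57.
Sum = Δx · [h(2.625) + h(3.25) + h(3.875) + h(4.5)].
Sum = -81.171875.

-81.171875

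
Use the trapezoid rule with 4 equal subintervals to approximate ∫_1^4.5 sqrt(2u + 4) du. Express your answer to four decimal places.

Δu = (4.5 − 1)/4 = 0.875.
f(1) ≈ 2.4495, f(1.875) ≈ 2.7839, f(2.75) ≈ 3.0822, f(3.625) ≈ 3.3541, f(4.5) ≈ 3.6056.
T_4 = (Δu/2)·[f(u_0) + 2f(u_1) + 2f(u_2) + 2f(u_3) + f(u_4)].
Sum ≈ 10.7167.

10.7167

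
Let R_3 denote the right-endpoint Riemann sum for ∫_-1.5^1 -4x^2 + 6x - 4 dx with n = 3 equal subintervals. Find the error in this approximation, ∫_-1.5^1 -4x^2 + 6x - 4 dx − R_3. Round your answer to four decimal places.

Exact integral: ∫_-1.5^1 f(x) dx ≈ -19.583333.
R_3 ≈ -12.407407.
Error ≈ -19.583333 − (-12.407407) ≈ -7.1759.

-7.1759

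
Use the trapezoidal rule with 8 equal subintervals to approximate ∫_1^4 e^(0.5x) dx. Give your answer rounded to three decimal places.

Δx = (4 − 1)/8 = 0.375.
f(1) ≈ 1.649, f(1.375) ≈ 1.989, f(1.75) ≈ 2.399, f(2.125) ≈ 2.894, f(2.5) ≈ 3.490, f(2.875) ≈ 4.210, f(3.25) ≈ 5.078, f(3.625) ≈ 6.126, f(4) ≈ 7.389.
T_8 = (Δx/2)·[f(x_0) + 2f(x_1) + ... + 2f(x_{7}) + f(x_8)].
Sum ≈ 11.514.

11.514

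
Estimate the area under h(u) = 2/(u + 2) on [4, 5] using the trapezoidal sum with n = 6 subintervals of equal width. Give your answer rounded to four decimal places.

0.3083

Δu = (5 − 4)/6 = 1/6.
h(4) = 1/3, h(25/6) = 12/37, h(13/3) = 6/19, h(4.5) = 4/13, h(14/3) = 0.3, h(29/6) = 12/41, h(5) = 2/7.
T_6 = (Δu/2)·[h(u_0) + 2h(u_1) + ... + 2h(u_{5}) + h(u_6)].
Sum ≈ 0.3083.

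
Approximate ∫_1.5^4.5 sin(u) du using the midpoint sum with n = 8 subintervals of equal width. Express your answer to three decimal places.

0.283

Δu = (4.5 − 1.5)/8 = 0.375.
Midpoints: 1.6875, 2.0625, 2.4375, 2.8125, 3.1875, 3.5625, 3.9375, 4.3125.
f(1.6875) ≈ 0.993, f(2.0625) ≈ 0.882, f(2.4375) ≈ 0.647, f(2.8125) ≈ 0.323, f(3.1875) ≈ -0.046, f(3.5625) ≈ -0.409, f(3.9375) ≈ -0.714, f(4.3125) ≈ -0.921.
Sum = Δu · [f(1.6875) + f(2.0625) + f(2.4375) + ...].
Sum ≈ 0.283.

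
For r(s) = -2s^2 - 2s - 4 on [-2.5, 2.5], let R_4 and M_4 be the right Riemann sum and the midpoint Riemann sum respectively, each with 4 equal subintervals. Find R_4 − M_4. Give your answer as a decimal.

-10.15625

R_4 = -49.6875.
M_4 = -39.53125.
R_4 − M_4 = -10.15625.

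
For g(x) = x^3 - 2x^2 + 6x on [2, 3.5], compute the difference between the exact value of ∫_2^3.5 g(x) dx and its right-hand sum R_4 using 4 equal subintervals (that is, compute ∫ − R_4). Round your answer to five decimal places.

Exact integral: ∫_2^3.5 g(x) dx = 35.015625.
R_4 ≈ 40.3681641.
Error ≈ 35.015625 − 40.3681641 ≈ -5.35254.

-5.35254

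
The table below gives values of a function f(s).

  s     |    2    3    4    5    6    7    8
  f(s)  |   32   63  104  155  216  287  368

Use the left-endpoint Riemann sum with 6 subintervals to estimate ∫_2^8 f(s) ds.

857

Δs = 1.
Sum = 1·[32 + 63 + 104 + 155 + 216 + 287] = 857.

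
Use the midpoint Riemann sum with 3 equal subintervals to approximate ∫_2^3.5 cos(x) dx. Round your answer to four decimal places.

Δx = (3.5 − 2)/3 = 0.5.
Midpoints: 2.25, 2.75, 3.25.
f(2.25) ≈ -0.6282, f(2.75) ≈ -0.9243, f(3.25) ≈ -0.9941.
Sum = Δx · [f(2.25) + f(2.75) + f(3.25)].
Sum ≈ -1.2733.

-1.2733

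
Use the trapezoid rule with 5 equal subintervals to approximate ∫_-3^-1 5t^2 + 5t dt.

Δt = (-1 − (-3))/5 = 0.4.
f(-3) = 30, f(-2.6) = 20.8, f(-2.2) = 13.2, f(-1.8) = 7.2, f(-1.4) = 2.8, f(-1) = 0.
T_5 = (Δt/2)·[f(t_0) + 2f(t_1) + ... + 2f(t_{4}) + f(t_5)].
Sum = 23.6.

23.6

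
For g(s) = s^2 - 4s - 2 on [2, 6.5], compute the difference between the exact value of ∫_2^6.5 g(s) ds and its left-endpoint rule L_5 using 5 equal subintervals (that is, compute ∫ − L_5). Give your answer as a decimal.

Exact integral: ∫_2^6.5 g(s) ds = 3.375.
L_5 = -5.13.
Error = 3.375 − (-5.13) = 8.505.

8.505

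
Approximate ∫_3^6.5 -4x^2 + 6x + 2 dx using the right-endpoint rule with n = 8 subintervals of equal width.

Δx = (6.5 − 3)/8 = 0.4375.
Right endpoints: 3.4375, 3.875, 4.3125, 4.75, 5.1875, 5.625, 6.0625, 6.5.
f(3.4375) = -24.640625, f(3.875) = -34.8125, f(4.3125) = -46.515625, f(4.75) = -59.75, f(5.1875) = -74.515625, f(5.625) = -90.8125, f(6.0625) = -108.640625, f(6.5) = -128.
Sum = Δx · [f(3.4375) + f(3.875) + f(4.3125) + ...].
Sum = -248.36328125.

-248.36328125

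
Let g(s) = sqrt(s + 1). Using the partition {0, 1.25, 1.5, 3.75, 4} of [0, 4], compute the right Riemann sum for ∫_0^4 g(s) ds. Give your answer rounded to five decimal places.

Subinterval widths: 1.25, 0.25, 2.25, 0.25.
Right endpoints: 1.25, 1.5, 3.75, 4.
g(1.25) ≈ 1.50000, g(1.5) ≈ 1.58114, g(3.75) ≈ 2.17945, g(4) ≈ 2.23607.
Sum = Σ Δs_i · g(s_i).
Sum ≈ 7.73306.

7.73306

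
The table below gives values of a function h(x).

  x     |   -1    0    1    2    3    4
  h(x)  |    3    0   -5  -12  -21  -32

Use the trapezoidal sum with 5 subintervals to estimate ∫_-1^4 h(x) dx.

Δx = 1.
T_5 = (1/2)·[3 + 2·0 + 2·(-5) + 2·(-12) + 2·(-21) + (-32)] = -52.5.

-52.5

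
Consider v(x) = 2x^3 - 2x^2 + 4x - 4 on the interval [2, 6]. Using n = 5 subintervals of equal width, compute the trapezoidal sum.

Δx = (6 − 2)/5 = 0.8.
v(2) = 12, v(2.8) = 35.424, v(3.6) = 77.792, v(4.4) = 145.248, v(5.2) = 243.936, v(6) = 380.
T_5 = (Δx/2)·[v(x_0) + 2v(x_1) + ... + 2v(x_{4}) + v(x_5)].
Sum = 558.72.

558.72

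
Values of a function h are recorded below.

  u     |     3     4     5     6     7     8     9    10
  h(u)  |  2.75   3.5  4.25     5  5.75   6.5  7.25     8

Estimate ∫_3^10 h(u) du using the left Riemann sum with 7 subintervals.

35

Δu = 1.
Sum = 1·[2.75 + 3.5 + 4.25 + 5 + 5.75 + 6.5 + 7.25] = 35.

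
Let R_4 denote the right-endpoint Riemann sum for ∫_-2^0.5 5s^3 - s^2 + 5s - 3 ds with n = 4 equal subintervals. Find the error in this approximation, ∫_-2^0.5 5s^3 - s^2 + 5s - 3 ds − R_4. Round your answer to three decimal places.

Exact integral: ∫_-2^0.5 f(s) ds ≈ -39.50521.
R_4 ≈ -23.72559.
Error ≈ -39.50521 − (-23.72559) ≈ -15.780.

-15.780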